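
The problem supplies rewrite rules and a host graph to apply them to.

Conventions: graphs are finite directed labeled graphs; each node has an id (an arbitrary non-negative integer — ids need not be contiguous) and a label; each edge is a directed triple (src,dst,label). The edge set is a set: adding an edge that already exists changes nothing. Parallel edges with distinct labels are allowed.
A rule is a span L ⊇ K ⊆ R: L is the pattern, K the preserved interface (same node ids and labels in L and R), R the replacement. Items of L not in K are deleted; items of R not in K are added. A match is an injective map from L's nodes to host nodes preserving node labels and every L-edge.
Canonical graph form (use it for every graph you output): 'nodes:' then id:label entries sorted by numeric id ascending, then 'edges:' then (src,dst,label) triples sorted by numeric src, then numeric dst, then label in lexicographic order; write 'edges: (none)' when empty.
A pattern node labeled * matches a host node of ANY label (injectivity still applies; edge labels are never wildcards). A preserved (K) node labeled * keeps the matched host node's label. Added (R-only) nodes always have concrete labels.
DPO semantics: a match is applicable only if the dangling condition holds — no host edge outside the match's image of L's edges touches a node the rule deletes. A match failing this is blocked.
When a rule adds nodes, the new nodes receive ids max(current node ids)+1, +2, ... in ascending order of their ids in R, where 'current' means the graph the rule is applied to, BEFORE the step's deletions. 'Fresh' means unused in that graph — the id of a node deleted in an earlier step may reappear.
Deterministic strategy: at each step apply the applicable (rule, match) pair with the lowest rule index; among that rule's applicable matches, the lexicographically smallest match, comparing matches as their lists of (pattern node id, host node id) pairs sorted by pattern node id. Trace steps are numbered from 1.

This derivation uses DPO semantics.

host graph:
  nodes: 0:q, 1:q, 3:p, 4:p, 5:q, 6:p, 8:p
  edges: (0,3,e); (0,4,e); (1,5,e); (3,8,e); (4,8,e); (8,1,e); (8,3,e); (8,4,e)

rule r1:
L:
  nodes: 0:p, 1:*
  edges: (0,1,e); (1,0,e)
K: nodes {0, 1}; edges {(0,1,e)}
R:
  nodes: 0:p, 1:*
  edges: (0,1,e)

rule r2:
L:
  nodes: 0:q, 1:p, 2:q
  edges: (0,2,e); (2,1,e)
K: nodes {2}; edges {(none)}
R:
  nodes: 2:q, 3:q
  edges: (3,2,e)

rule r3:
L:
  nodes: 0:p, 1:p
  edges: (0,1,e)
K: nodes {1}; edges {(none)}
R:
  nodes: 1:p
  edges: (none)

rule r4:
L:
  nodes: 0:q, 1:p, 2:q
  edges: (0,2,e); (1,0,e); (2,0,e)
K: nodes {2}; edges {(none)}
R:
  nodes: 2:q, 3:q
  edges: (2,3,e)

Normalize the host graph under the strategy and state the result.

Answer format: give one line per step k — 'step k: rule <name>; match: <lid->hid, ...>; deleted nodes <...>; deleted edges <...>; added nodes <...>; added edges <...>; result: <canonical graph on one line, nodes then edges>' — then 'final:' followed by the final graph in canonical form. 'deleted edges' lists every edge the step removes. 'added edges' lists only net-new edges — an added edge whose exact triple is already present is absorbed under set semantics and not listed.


step 1: rule r1; match: 0->3, 1->8; deleted nodes (none); deleted edges (8,3,e); added nodes (none); added edges (none); result: nodes: 0:q, 1:q, 3:p, 4:p, 5:q, 6:p, 8:p edges: (0,3,e); (0,4,e); (1,5,e); (3,8,e); (4,8,e); (8,1,e); (8,4,e)
step 2: rule r1; match: 0->4, 1->8; deleted nodes (none); deleted edges (8,4,e); added nodes (none); added edges (none); result: nodes: 0:q, 1:q, 3:p, 4:p, 5:q, 6:p, 8:p edges: (0,3,e); (0,4,e); (1,5,e); (3,8,e); (4,8,e); (8,1,e)
final:
nodes: 0:q, 1:q, 3:p, 4:p, 5:q, 6:p, 8:p
edges: (0,3,e); (0,4,e); (1,5,e); (3,8,e); (4,8,e); (8,1,e)


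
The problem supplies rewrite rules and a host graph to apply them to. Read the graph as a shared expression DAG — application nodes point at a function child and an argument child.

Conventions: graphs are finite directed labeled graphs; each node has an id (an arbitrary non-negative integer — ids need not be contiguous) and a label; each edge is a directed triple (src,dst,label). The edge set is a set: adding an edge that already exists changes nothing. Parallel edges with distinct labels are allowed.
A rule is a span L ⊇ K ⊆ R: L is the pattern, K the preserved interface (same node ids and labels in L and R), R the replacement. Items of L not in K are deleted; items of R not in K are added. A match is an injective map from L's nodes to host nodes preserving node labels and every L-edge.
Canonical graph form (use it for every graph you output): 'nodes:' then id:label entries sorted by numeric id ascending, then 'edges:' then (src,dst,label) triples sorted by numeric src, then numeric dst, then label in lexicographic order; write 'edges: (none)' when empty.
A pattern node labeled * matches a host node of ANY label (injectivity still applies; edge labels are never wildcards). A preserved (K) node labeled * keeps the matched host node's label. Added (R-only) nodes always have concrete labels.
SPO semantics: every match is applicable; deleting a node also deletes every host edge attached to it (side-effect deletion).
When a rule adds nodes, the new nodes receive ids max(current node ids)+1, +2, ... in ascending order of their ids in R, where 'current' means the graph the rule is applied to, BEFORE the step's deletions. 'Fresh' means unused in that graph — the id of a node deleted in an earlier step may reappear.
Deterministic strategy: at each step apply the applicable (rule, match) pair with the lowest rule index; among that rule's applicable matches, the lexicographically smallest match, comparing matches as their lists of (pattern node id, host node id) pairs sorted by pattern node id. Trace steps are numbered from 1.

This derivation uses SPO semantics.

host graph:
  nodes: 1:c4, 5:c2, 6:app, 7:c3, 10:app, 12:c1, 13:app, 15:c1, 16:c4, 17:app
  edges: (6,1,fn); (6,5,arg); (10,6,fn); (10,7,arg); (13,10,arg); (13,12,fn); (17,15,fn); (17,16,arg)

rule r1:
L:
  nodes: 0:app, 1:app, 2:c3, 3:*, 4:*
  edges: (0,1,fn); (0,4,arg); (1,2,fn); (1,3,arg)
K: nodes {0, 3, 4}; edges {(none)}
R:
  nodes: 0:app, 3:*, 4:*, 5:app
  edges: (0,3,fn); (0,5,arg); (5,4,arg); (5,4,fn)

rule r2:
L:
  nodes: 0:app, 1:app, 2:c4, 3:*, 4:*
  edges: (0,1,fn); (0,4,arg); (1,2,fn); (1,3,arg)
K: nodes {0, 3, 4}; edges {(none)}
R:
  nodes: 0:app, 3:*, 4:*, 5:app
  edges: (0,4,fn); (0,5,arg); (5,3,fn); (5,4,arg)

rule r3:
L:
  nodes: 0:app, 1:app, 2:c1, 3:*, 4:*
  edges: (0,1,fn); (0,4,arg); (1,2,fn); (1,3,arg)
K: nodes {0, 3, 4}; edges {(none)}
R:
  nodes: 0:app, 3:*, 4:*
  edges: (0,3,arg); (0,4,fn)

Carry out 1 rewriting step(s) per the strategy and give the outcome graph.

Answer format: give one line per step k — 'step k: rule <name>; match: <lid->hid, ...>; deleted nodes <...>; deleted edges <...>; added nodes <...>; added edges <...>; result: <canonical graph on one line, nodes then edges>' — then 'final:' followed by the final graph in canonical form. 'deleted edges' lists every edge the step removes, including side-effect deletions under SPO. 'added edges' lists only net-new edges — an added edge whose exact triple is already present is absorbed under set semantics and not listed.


step 1: rule r2; match: 0->10, 1->6, 2->1, 3->5, 4->7; deleted nodes 1, 6; deleted edges (6,1,fn); (6,5,arg); (10,6,fn); (10,7,arg); added nodes 18; added edges (10,7,fn); (10,18,arg); (18,5,fn); (18,7,arg); result: nodes: 5:c2, 7:c3, 10:app, 12:c1, 13:app, 15:c1, 16:c4, 17:app, 18:app edges: (10,7,fn); (10,18,arg); (13,10,arg); (13,12,fn); (17,15,fn); (17,16,arg); (18,5,fn); (18,7,arg)
final:
nodes: 5:c2, 7:c3, 10:app, 12:c1, 13:app, 15:c1, 16:c4, 17:app, 18:app
edges: (10,7,fn); (10,18,arg); (13,10,arg); (13,12,fn); (17,15,fn); (17,16,arg); (18,5,fn); (18,7,arg)


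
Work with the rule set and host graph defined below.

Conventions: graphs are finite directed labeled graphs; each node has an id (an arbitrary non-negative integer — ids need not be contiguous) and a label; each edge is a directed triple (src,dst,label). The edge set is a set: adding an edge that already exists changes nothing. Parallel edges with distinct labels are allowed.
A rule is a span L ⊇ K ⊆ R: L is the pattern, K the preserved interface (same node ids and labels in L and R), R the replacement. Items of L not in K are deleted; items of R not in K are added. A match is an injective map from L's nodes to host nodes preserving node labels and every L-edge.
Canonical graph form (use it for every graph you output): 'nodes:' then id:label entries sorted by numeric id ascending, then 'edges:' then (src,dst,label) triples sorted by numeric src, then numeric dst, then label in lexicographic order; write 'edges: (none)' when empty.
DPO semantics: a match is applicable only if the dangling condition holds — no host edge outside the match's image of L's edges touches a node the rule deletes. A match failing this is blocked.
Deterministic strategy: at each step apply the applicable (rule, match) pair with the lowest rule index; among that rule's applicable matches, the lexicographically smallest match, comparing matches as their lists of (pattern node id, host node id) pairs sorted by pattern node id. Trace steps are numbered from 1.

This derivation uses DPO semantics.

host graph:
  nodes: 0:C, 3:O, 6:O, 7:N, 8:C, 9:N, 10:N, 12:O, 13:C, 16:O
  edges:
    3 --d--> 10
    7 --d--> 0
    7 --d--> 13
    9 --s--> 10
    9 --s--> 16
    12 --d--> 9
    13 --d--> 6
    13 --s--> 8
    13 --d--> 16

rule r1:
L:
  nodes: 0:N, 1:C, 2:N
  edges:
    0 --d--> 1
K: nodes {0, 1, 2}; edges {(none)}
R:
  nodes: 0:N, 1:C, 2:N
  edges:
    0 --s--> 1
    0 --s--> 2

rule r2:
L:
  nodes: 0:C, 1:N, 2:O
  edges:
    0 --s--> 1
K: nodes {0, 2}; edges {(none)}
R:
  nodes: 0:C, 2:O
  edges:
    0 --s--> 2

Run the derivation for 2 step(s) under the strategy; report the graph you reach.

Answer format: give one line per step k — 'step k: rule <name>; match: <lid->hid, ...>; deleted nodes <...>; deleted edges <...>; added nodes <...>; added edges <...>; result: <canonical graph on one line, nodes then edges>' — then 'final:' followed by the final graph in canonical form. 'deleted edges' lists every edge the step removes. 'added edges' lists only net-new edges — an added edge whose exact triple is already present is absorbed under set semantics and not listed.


step 1: rule r1; match: 0->7, 1->0, 2->9; deleted nodes (none); deleted edges (7,0,d); added nodes (none); added edges (7,0,s); (7,9,s); result: nodes: 0:C, 3:O, 6:O, 7:N, 8:C, 9:N, 10:N, 12:O, 13:C, 16:O edges: (3,10,d); (7,0,s); (7,9,s); (7,13,d); (9,10,s); (9,16,s); (12,9,d); (13,6,d); (13,8,s); (13,16,d)
step 2: rule r1; match: 0->7, 1->13, 2->9; deleted nodes (none); deleted edges (7,13,d); added nodes (none); added edges (7,13,s); result: nodes: 0:C, 3:O, 6:O, 7:N, 8:C, 9:N, 10:N, 12:O, 13:C, 16:O edges: (3,10,d); (7,0,s); (7,9,s); (7,13,s); (9,10,s); (9,16,s); (12,9,d); (13,6,d); (13,8,s); (13,16,d)
final:
nodes: 0:C, 3:O, 6:O, 7:N, 8:C, 9:N, 10:N, 12:O, 13:C, 16:O
edges: (3,10,d); (7,0,s); (7,9,s); (7,13,s); (9,10,s); (9,16,s); (12,9,d); (13,6,d); (13,8,s); (13,16,d)


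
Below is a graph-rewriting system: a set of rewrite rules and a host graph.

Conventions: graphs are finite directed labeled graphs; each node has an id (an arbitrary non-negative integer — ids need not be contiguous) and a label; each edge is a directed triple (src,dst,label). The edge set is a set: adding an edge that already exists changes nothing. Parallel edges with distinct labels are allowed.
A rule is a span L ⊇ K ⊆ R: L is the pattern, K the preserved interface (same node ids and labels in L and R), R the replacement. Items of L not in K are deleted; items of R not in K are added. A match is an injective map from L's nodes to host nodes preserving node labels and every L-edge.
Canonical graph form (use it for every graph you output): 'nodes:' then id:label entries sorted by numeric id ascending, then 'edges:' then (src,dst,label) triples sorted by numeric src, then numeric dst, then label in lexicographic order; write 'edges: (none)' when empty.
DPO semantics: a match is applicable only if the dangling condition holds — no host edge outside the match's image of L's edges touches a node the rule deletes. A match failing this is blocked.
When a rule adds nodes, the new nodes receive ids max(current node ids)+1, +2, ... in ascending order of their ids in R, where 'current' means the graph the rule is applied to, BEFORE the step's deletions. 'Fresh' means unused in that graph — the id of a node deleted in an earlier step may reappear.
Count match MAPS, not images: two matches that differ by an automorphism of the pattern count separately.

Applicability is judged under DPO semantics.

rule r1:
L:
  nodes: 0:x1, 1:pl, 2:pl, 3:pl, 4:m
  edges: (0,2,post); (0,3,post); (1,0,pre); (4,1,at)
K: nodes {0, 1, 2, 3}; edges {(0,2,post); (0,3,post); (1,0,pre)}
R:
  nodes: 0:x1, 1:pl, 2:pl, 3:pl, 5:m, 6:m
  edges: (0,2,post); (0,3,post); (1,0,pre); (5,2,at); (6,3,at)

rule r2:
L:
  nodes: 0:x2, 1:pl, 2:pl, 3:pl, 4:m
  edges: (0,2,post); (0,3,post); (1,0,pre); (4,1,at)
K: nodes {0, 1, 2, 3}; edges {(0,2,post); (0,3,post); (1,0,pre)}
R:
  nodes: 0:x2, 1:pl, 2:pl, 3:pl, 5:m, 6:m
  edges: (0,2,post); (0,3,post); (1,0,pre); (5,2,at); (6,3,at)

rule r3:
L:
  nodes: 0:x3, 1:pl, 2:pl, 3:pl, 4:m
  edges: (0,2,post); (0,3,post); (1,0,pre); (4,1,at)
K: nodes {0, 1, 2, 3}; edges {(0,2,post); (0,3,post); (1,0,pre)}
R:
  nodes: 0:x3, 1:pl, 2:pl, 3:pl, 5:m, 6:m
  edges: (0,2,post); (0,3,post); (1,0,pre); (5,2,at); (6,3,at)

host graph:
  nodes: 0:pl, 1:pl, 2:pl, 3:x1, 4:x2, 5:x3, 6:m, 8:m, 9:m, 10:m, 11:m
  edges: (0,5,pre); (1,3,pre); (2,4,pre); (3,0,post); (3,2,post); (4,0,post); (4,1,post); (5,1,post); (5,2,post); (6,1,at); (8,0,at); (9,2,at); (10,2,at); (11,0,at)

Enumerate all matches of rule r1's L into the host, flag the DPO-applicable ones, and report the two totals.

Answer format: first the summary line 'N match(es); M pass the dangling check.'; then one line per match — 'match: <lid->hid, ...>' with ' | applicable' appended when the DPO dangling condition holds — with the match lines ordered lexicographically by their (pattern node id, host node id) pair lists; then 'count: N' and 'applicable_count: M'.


2 match(es); 2 pass the dangling check.
match: 0->3, 1->1, 2->0, 3->2, 4->6 | applicable
match: 0->3, 1->1, 2->2, 3->0, 4->6 | applicable
count: 2
applicable_count: 2


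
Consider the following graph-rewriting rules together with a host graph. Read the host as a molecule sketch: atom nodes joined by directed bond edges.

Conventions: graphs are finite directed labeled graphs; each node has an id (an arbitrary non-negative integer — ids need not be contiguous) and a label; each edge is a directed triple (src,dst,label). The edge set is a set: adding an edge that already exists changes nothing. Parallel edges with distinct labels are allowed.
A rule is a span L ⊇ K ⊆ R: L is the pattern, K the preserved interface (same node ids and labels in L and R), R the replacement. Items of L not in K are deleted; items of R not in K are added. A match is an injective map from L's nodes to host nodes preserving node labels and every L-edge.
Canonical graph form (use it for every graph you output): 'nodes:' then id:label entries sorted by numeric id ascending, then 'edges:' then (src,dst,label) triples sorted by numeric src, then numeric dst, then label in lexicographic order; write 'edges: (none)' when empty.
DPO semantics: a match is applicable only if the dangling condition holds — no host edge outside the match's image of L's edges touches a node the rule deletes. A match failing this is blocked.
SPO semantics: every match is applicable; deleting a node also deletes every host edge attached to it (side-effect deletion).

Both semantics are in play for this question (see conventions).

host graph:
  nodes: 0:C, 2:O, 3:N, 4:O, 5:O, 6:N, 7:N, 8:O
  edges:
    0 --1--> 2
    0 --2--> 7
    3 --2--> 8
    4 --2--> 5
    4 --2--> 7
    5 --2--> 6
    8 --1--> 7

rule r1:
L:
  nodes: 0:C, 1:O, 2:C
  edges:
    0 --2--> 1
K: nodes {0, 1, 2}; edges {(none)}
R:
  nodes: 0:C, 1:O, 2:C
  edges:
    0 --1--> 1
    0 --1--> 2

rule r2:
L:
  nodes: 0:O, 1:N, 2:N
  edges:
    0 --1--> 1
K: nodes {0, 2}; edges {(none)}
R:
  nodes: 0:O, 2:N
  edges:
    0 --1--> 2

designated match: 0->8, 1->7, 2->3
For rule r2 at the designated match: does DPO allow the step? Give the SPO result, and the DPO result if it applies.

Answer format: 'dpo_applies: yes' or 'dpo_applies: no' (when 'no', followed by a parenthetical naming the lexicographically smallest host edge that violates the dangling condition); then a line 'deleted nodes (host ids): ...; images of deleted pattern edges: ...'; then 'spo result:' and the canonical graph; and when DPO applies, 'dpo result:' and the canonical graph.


dpo_applies: no
(the rule deletes node 7, which keeps host edge (0,7,2) outside the match image — the dangling condition fails, DPO blocks; SPO proceeds and side-deletes such edges)
deleted nodes (host ids): 7; images of deleted pattern edges: (8,7,1)
spo result:
nodes: 0:C, 2:O, 3:N, 4:O, 5:O, 6:N, 8:O
edges: (0,2,1); (3,8,2); (4,5,2); (5,6,2); (8,3,1)


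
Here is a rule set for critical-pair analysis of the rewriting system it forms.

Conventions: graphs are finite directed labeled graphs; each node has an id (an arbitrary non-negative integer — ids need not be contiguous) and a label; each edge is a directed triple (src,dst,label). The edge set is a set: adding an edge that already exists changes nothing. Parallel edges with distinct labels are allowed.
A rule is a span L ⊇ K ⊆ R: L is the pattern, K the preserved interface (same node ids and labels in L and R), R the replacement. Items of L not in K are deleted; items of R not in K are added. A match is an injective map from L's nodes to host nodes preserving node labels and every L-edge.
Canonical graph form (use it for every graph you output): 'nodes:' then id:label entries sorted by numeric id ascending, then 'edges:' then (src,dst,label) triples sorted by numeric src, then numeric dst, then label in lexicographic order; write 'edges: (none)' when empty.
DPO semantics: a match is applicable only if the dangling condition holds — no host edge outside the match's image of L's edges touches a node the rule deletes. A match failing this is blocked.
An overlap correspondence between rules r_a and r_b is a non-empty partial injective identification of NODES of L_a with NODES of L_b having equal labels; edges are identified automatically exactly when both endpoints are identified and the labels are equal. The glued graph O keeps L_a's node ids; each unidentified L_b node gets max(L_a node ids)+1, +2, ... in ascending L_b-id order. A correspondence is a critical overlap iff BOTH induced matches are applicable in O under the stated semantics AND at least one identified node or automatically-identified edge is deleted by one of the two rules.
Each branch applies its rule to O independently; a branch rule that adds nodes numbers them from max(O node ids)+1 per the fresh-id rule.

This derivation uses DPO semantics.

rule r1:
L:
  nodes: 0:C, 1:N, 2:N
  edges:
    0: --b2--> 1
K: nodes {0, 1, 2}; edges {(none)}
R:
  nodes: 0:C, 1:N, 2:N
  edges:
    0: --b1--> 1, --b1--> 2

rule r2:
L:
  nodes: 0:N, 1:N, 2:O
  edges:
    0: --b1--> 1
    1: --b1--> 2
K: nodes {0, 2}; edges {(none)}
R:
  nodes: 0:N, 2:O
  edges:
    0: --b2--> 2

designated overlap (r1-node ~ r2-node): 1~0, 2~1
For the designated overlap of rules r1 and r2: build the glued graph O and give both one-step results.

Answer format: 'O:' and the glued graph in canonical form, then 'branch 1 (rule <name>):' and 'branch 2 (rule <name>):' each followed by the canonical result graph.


O:
nodes: 0:C, 1:N, 2:N, 3:O
edges: (0,1,b2); (1,2,b1); (2,3,b1)
branch 1 (rule r1):
nodes: 0:C, 1:N, 2:N, 3:O
edges: (0,1,b1); (0,2,b1); (1,2,b1); (2,3,b1)
branch 2 (rule r2):
nodes: 0:C, 1:N, 3:O
edges: (0,1,b2); (1,3,b2)


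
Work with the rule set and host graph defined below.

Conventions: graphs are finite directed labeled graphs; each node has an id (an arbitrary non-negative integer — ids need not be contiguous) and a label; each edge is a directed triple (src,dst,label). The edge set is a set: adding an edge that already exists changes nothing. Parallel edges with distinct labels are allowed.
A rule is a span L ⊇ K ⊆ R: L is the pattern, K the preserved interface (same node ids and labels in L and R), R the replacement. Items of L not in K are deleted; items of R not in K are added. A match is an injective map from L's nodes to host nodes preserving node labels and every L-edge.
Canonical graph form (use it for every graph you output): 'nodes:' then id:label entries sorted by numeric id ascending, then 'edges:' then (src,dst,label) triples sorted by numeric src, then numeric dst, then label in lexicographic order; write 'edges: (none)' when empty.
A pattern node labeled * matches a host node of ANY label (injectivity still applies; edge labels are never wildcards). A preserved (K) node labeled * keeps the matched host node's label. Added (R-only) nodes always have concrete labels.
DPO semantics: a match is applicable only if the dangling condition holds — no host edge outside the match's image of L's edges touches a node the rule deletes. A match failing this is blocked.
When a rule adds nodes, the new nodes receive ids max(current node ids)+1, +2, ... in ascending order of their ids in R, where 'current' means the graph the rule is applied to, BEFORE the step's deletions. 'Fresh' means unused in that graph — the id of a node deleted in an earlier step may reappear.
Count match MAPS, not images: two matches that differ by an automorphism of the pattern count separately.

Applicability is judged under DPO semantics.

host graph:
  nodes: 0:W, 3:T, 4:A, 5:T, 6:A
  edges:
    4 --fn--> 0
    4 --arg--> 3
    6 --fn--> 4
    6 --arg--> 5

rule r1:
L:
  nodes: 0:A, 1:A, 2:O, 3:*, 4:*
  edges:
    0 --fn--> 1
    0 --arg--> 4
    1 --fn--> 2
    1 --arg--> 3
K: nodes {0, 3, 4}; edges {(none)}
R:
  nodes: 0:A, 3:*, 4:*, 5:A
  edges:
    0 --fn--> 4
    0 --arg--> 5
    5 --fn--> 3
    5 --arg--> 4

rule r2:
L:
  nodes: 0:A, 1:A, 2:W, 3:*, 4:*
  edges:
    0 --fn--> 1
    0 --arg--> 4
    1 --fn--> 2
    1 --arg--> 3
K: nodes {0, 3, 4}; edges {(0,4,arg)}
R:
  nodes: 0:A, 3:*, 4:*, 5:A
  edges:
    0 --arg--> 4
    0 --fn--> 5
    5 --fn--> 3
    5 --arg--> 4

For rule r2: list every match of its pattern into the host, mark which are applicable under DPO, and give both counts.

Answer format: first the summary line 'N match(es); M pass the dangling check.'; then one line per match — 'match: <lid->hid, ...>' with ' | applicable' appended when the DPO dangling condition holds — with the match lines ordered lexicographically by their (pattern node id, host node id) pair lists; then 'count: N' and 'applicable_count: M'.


1 match(es); 1 pass the dangling check.
match: 0->6, 1->4, 2->0, 3->3, 4->5 | applicable
count: 1
applicable_count: 1


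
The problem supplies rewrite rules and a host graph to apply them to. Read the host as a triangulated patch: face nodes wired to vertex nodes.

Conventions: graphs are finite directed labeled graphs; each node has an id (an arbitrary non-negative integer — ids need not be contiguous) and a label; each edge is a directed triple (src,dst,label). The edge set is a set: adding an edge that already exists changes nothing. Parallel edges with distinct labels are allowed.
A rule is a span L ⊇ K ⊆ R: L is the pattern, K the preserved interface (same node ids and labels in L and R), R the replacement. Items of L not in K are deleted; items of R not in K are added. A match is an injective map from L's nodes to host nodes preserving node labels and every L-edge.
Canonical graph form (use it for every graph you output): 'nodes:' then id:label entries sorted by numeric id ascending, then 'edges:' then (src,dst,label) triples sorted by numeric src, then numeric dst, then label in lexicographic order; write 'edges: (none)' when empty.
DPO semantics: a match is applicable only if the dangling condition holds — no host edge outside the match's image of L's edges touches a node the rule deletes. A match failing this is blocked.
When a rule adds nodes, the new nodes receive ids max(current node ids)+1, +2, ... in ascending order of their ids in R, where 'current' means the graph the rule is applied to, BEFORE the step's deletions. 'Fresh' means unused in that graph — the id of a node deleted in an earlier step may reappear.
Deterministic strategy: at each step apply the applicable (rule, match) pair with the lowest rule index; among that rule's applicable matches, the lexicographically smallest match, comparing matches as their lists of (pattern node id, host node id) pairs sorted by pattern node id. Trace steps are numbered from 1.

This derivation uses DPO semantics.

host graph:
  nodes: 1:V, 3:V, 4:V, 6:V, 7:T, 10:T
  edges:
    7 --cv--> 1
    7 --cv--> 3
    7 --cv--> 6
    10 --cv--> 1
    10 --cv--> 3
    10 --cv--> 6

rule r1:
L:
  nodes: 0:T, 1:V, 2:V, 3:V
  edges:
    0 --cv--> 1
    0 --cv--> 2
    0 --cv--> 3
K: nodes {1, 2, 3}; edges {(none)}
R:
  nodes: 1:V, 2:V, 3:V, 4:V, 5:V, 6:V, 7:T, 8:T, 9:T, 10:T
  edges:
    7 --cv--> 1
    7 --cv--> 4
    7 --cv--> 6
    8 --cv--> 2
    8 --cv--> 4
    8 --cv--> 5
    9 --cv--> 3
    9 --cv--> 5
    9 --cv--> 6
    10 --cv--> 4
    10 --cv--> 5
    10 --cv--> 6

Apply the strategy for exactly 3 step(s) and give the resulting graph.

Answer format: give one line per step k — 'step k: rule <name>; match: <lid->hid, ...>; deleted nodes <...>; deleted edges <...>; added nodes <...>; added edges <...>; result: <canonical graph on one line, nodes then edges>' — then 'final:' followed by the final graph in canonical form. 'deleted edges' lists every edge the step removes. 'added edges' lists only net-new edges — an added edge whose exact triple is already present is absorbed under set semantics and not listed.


step 1: rule r1; match: 0->7, 1->1, 2->3, 3->6; deleted nodes 7; deleted edges (7,1,cv); (7,3,cv); (7,6,cv); added nodes 11, 12, 13, 14, 15, 16, 17; added edges (14,1,cv); (14,11,cv); (14,13,cv); (15,3,cv); (15,11,cv); (15,12,cv); (16,6,cv); (16,12,cv); (16,13,cv); (17,11,cv); (17,12,cv); (17,13,cv); result: nodes: 1:V, 3:V, 4:V, 6:V, 10:T, 11:V, 12:V, 13:V, 14:T, 15:T, 16:T, 17:T edges: (10,1,cv); (10,3,cv); (10,6,cv); (14,1,cv); (14,11,cv); (14,13,cv); (15,3,cv); (15,11,cv); (15,12,cv); (16,6,cv); (16,12,cv); (16,13,cv); (17,11,cv); (17,12,cv); (17,13,cv)
step 2: rule r1; match: 0->10, 1->1, 2->3, 3->6; deleted nodes 10; deleted edges (10,1,cv); (10,3,cv); (10,6,cv); added nodes 18, 19, 20, 21, 22, 23, 24; added edges (21,1,cv); (21,18,cv); (21,20,cv); (22,3,cv); (22,18,cv); (22,19,cv); (23,6,cv); (23,19,cv); (23,20,cv); (24,18,cv); (24,19,cv); (24,20,cv); result: nodes: 1:V, 3:V, 4:V, 6:V, 11:V, 12:V, 13:V, 14:T, 15:T, 16:T, 17:T, 18:V, 19:V, 20:V, 21:T, 22:T, 23:T, 24:T edges: (14,1,cv); (14,11,cv); (14,13,cv); (15,3,cv); (15,11,cv); (15,12,cv); (16,6,cv); (16,12,cv); (16,13,cv); (17,11,cv); (17,12,cv); (17,13,cv); (21,1,cv); (21,18,cv); (21,20,cv); (22,3,cv); (22,18,cv); (22,19,cv); (23,6,cv); (23,19,cv); (23,20,cv); (24,18,cv); (24,19,cv); (24,20,cv)
step 3: rule r1; match: 0->14, 1->1, 2->11, 3->13; deleted nodes 14; deleted edges (14,1,cv); (14,11,cv); (14,13,cv); added nodes 25, 26, 27, 28, 29, 30, 31; added edges (28,1,cv); (28,25,cv); (28,27,cv); (29,11,cv); (29,25,cv); (29,26,cv); (30,13,cv); (30,26,cv); (30,27,cv); (31,25,cv); (31,26,cv); (31,27,cv); result: nodes: 1:V, 3:V, 4:V, 6:V, 11:V, 12:V, 13:V, 15:T, 16:T, 17:T, 18:V, 19:V, 20:V, 21:T, 22:T, 23:T, 24:T, 25:V, 26:V, 27:V, 28:T, 29:T, 30:T, 31:T edges: (15,3,cv); (15,11,cv); (15,12,cv); (16,6,cv); (16,12,cv); (16,13,cv); (17,11,cv); (17,12,cv); (17,13,cv); (21,1,cv); (21,18,cv); (21,20,cv); (22,3,cv); (22,18,cv); (22,19,cv); (23,6,cv); (23,19,cv); (23,20,cv); (24,18,cv); (24,19,cv); (24,20,cv); (28,1,cv); (28,25,cv); (28,27,cv); (29,11,cv); (29,25,cv); (29,26,cv); (30,13,cv); (30,26,cv); (30,27,cv); (31,25,cv); (31,26,cv); (31,27,cv)
final:
nodes: 1:V, 3:V, 4:V, 6:V, 11:V, 12:V, 13:V, 15:T, 16:T, 17:T, 18:V, 19:V, 20:V, 21:T, 22:T, 23:T, 24:T, 25:V, 26:V, 27:V, 28:T, 29:T, 30:T, 31:T
edges: (15,3,cv); (15,11,cv); (15,12,cv); (16,6,cv); (16,12,cv); (16,13,cv); (17,11,cv); (17,12,cv); (17,13,cv); (21,1,cv); (21,18,cv); (21,20,cv); (22,3,cv); (22,18,cv); (22,19,cv); (23,6,cv); (23,19,cv); (23,20,cv); (24,18,cv); (24,19,cv); (24,20,cv); (28,1,cv); (28,25,cv); (28,27,cv); (29,11,cv); (29,25,cv); (29,26,cv); (30,13,cv); (30,26,cv); (30,27,cv); (31,25,cv); (31,26,cv); (31,27,cv)


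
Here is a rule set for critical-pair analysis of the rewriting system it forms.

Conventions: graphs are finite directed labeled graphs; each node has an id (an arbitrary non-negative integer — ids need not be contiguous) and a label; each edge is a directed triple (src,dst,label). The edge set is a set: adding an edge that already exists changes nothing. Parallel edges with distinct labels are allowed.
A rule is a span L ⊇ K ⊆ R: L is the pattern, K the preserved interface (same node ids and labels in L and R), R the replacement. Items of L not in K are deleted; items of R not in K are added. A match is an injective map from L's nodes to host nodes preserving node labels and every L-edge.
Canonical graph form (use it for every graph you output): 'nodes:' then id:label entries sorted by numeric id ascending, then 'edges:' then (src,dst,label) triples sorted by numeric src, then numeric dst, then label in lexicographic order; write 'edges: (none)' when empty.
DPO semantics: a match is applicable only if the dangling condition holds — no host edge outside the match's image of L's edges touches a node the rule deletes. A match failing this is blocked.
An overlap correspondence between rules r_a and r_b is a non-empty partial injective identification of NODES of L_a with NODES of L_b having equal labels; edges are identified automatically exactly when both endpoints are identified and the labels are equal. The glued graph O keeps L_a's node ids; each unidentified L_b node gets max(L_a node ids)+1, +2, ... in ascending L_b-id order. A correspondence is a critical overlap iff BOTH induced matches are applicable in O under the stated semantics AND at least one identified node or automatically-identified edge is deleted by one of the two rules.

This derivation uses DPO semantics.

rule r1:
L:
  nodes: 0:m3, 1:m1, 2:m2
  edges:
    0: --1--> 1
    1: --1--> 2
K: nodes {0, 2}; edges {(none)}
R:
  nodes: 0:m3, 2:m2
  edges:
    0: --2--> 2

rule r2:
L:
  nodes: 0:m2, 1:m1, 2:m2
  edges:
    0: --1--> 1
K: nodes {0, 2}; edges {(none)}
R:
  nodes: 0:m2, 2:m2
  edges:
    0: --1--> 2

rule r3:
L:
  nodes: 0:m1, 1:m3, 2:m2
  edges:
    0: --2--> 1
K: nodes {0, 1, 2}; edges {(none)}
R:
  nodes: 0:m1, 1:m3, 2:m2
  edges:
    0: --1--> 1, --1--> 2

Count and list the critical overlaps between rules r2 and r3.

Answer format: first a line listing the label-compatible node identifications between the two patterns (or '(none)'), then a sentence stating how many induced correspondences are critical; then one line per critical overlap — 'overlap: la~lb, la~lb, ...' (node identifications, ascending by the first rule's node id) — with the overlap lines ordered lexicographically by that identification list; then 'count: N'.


label-compatible node identifications between L(r2) and L(r3): 0~2, 1~0, 2~2
0 of the induced correspondences are critical overlaps of r2 and r3.
count: 0


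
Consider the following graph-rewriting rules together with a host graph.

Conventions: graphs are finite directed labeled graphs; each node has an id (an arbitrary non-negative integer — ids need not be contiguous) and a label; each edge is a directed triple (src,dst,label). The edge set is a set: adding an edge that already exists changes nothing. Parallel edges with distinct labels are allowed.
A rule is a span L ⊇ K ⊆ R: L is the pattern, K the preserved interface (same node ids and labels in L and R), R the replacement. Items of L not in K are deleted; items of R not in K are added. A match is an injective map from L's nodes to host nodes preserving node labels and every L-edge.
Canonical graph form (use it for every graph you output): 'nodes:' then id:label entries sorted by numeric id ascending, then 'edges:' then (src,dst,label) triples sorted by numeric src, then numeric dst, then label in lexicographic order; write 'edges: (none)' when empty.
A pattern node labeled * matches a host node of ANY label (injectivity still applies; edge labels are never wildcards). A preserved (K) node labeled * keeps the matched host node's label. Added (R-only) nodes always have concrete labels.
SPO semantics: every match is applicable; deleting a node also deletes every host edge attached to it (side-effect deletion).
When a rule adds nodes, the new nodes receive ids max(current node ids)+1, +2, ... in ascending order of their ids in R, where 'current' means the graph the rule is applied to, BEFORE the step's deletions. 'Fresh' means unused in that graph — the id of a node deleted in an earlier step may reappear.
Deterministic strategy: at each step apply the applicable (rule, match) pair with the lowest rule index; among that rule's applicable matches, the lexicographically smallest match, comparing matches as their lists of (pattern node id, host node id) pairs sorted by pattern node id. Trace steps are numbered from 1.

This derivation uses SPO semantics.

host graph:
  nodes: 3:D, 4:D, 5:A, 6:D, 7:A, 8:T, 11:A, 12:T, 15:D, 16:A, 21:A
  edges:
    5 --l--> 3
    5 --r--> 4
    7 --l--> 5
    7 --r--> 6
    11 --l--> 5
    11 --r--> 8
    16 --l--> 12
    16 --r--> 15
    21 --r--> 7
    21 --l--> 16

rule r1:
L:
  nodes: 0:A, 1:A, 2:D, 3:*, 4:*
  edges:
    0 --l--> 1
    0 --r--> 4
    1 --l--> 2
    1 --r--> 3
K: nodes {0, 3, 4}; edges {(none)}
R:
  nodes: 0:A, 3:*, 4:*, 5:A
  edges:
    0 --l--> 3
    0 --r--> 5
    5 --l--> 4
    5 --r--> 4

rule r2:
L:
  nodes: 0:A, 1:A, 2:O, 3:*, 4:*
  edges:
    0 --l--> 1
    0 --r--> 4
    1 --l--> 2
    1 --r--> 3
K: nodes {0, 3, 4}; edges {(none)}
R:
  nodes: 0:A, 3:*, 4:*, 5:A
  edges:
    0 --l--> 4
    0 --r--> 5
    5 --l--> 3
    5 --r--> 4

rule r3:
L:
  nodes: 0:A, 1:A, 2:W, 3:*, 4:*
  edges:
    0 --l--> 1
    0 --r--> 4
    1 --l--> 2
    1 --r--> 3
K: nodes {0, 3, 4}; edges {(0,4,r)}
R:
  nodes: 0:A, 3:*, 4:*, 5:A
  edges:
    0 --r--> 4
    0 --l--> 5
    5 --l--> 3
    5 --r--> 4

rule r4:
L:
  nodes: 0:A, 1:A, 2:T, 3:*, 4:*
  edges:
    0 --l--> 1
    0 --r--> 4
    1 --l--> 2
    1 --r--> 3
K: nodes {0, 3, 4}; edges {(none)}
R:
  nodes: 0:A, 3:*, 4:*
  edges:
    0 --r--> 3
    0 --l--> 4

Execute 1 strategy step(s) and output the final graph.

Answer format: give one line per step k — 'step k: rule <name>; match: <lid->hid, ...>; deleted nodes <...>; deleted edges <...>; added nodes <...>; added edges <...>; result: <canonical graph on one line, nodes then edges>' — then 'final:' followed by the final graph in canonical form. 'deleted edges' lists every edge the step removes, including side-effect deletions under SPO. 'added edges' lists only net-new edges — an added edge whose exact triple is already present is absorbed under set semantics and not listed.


step 1: rule r1; match: 0->7, 1->5, 2->3, 3->4, 4->6; deleted nodes 3, 5; deleted edges (5,3,l); (5,4,r); (7,5,l); (7,6,r); (11,5,l); added nodes 22; added edges (7,4,l); (7,22,r); (22,6,l); (22,6,r); result: nodes: 4:D, 6:D, 7:A, 8:T, 11:A, 12:T, 15:D, 16:A, 21:A, 22:A edges: (7,4,l); (7,22,r); (11,8,r); (16,12,l); (16,15,r); (21,7,r); (21,16,l); (22,6,l); (22,6,r)
final:
nodes: 4:D, 6:D, 7:A, 8:T, 11:A, 12:T, 15:D, 16:A, 21:A, 22:A
edges: (7,4,l); (7,22,r); (11,8,r); (16,12,l); (16,15,r); (21,7,r); (21,16,l); (22,6,l); (22,6,r)


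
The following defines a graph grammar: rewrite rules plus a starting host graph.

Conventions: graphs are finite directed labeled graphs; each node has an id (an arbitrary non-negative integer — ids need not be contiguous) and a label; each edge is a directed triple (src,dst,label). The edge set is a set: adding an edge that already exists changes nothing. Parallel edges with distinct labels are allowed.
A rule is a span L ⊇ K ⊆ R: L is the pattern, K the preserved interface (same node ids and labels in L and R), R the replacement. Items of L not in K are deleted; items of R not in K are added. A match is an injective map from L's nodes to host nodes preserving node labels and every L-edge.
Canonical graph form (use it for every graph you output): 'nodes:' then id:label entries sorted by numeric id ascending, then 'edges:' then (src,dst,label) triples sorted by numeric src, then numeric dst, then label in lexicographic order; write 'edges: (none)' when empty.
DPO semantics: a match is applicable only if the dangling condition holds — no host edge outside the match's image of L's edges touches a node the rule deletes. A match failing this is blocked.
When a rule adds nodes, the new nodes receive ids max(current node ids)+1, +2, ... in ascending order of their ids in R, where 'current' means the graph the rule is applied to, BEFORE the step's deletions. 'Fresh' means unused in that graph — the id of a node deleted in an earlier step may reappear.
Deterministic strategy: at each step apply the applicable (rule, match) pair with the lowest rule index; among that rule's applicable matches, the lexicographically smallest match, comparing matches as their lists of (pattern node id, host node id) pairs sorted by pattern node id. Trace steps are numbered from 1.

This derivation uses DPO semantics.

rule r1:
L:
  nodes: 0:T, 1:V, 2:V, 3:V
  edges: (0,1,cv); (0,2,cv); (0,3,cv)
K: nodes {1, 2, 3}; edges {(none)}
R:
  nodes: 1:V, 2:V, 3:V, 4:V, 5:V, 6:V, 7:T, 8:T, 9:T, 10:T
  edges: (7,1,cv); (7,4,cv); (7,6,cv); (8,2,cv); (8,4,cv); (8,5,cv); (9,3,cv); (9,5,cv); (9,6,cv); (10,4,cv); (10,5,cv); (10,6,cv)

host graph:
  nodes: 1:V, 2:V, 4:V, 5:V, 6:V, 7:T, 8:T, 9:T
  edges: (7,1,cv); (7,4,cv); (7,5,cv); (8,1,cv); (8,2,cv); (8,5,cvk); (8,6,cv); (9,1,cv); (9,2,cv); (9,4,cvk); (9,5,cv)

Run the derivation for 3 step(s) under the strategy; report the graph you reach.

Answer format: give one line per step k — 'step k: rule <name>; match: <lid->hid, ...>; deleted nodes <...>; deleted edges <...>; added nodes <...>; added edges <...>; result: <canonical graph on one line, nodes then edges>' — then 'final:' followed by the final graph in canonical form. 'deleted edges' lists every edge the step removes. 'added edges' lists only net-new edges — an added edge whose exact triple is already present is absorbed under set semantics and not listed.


step 1: rule r1; match: 0->7, 1->1, 2->4, 3->5; deleted nodes 7; deleted edges (7,1,cv); (7,4,cv); (7,5,cv); added nodes 10, 11, 12, 13, 14, 15, 16; added edges (13,1,cv); (13,10,cv); (13,12,cv); (14,4,cv); (14,10,cv); (14,11,cv); (15,5,cv); (15,11,cv); (15,12,cv); (16,10,cv); (16,11,cv); (16,12,cv); result: nodes: 1:V, 2:V, 4:V, 5:V, 6:V, 8:T, 9:T, 10:V, 11:V, 12:V, 13:T, 14:T, 15:T, 16:T edges: (8,1,cv); (8,2,cv); (8,5,cvk); (8,6,cv); (9,1,cv); (9,2,cv); (9,4,cvk); (9,5,cv); (13,1,cv); (13,10,cv); (13,12,cv); (14,4,cv); (14,10,cv); (14,11,cv); (15,5,cv); (15,11,cv); (15,12,cv); (16,10,cv); (16,11,cv); (16,12,cv)
step 2: rule r1; match: 0->13, 1->1, 2->10, 3->12; deleted nodes 13; deleted edges (13,1,cv); (13,10,cv); (13,12,cv); added nodes 17, 18, 19, 20, 21, 22, 23; added edges (20,1,cv); (20,17,cv); (20,19,cv); (21,10,cv); (21,17,cv); (21,18,cv); (22,12,cv); (22,18,cv); (22,19,cv); (23,17,cv); (23,18,cv); (23,19,cv); result: nodes: 1:V, 2:V, 4:V, 5:V, 6:V, 8:T, 9:T, 10:V, 11:V, 12:V, 14:T, 15:T, 16:T, 17:V, 18:V, 19:V, 20:T, 21:T, 22:T, 23:T edges: (8,1,cv); (8,2,cv); (8,5,cvk); (8,6,cv); (9,1,cv); (9,2,cv); (9,4,cvk); (9,5,cv); (14,4,cv); (14,10,cv); (14,11,cv); (15,5,cv); (15,11,cv); (15,12,cv); (16,10,cv); (16,11,cv); (16,12,cv); (20,1,cv); (20,17,cv); (20,19,cv); (21,10,cv); (21,17,cv); (21,18,cv); (22,12,cv); (22,18,cv); (22,19,cv); (23,17,cv); (23,18,cv); (23,19,cv)
step 3: rule r1; match: 0->14, 1->4, 2->10, 3->11; deleted nodes 14; deleted edges (14,4,cv); (14,10,cv); (14,11,cv); added nodes 24, 25, 26, 27, 28, 29, 30; added edges (27,4,cv); (27,24,cv); (27,26,cv); (28,10,cv); (28,24,cv); (28,25,cv); (29,11,cv); (29,25,cv); (29,26,cv); (30,24,cv); (30,25,cv); (30,26,cv); result: nodes: 1:V, 2:V, 4:V, 5:V, 6:V, 8:T, 9:T, 10:V, 11:V, 12:V, 15:T, 16:T, 17:V, 18:V, 19:V, 20:T, 21:T, 22:T, 23:T, 24:V, 25:V, 26:V, 27:T, 28:T, 29:T, 30:T edges: (8,1,cv); (8,2,cv); (8,5,cvk); (8,6,cv); (9,1,cv); (9,2,cv); (9,4,cvk); (9,5,cv); (15,5,cv); (15,11,cv); (15,12,cv); (16,10,cv); (16,11,cv); (16,12,cv); (20,1,cv); (20,17,cv); (20,19,cv); (21,10,cv); (21,17,cv); (21,18,cv); (22,12,cv); (22,18,cv); (22,19,cv); (23,17,cv); (23,18,cv); (23,19,cv); (27,4,cv); (27,24,cv); (27,26,cv); (28,10,cv); (28,24,cv); (28,25,cv); (29,11,cv); (29,25,cv); (29,26,cv); (30,24,cv); (30,25,cv); (30,26,cv)
final:
nodes: 1:V, 2:V, 4:V, 5:V, 6:V, 8:T, 9:T, 10:V, 11:V, 12:V, 15:T, 16:T, 17:V, 18:V, 19:V, 20:T, 21:T, 22:T, 23:T, 24:V, 25:V, 26:V, 27:T, 28:T, 29:T, 30:T
edges: (8,1,cv); (8,2,cv); (8,5,cvk); (8,6,cv); (9,1,cv); (9,2,cv); (9,4,cvk); (9,5,cv); (15,5,cv); (15,11,cv); (15,12,cv); (16,10,cv); (16,11,cv); (16,12,cv); (20,1,cv); (20,17,cv); (20,19,cv); (21,10,cv); (21,17,cv); (21,18,cv); (22,12,cv); (22,18,cv); (22,19,cv); (23,17,cv); (23,18,cv); (23,19,cv); (27,4,cv); (27,24,cv); (27,26,cv); (28,10,cv); (28,24,cv); (28,25,cv); (29,11,cv); (29,25,cv); (29,26,cv); (30,24,cv); (30,25,cv); (30,26,cv)
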